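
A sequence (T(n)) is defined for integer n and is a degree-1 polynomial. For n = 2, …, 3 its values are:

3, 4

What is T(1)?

2

Write T(n) = an + b; the 2 given values yield a linear system in the 2 coefficients.
Solving, T(n) = n + 1.
Then T(1) = 2.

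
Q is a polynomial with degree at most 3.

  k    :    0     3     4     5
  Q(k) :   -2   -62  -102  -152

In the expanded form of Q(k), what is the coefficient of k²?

Write Q(k) = ak³ + bk² + ck + d; the 4 given values yield a linear system in the 4 coefficients.
Solving, the leading coefficient vanishes, and Q(k) = -5k² - 5k - 2.
The coefficient of k² is -5.

-5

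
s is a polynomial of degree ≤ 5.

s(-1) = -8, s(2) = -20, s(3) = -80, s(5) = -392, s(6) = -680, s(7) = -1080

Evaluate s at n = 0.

-2

Write s(n) = an^5 + bn^4 + cn³ + dn² + en + p; the 6 given values yield a linear system in the 6 coefficients.
Solving, the top 2 coefficients vanish, and s(n) = -3n³ - 2n² + 7n - 2.
Then s(0) = -2.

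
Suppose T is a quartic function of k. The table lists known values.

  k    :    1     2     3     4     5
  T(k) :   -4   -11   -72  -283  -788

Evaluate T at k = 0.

Write T(k) = ak^4 + bk³ + ck² + dk + e; the 5 given values yield a linear system in the 5 coefficients.
Solving, T(k) = -2k^4 + 4k³ - k² - 2k - 3.
Then T(0) = -3.

-3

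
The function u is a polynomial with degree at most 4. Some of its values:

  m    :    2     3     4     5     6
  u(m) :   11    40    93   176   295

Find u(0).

Write u(m) = am^4 + bm³ + cm² + dm + e; the 5 given values yield a linear system in the 5 coefficients.
Solving, the leading coefficient vanishes, and u(m) = m³ + 3m² - 5m + 1.
Then u(0) = 1.

1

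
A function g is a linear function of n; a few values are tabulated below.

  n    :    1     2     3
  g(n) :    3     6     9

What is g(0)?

0

First differences: 3, 3.
Level-1 differences are constant, so g has degree 1.
Fitting a degree-1 polynomial gives g(n) = 3n.
The constant term is g(0) = 0.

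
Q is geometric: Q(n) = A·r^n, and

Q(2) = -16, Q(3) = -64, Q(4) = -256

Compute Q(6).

Consecutive ratio: -64/(-16) = 4, and -256/(-64) = 4, so r = 4.
Then A·4^2 = -16 gives A = -1, and Q(n) = -1·4^n.
Q(6) = -1·4^6 = -4096.

-4096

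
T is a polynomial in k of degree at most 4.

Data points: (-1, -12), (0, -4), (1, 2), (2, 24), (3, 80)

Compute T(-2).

Write T(k) = ak^4 + bk³ + ck² + dk + e; the 5 given values yield a linear system in the 5 coefficients.
Solving, the leading coefficient vanishes, and T(k) = 3k³ - k² + 4k - 4.
Then T(-2) = -40.

-40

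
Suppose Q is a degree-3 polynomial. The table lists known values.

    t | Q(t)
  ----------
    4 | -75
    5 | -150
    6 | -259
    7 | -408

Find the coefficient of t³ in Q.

Write Q(t) = at³ + bt² + ct + d; the 4 given values yield a linear system in the 4 coefficients.
Solving, Q(t) = -t³ - 2t² + 4t + 5.
The coefficient of t³ is -1.

-1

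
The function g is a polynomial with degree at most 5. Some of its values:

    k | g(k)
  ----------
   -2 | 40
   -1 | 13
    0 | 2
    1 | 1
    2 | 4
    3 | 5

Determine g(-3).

First differences: -27, -11, -1, 3, 1. Second differences: 16, 10, 4, -2. Third differences: -6, -6, -6.
Level-3 differences are constant, so g has degree 3.
Fitting a degree-3 polynomial gives g(k) = -k³ + 5k² - 5k + 2.
Then g(-3) = 89.

89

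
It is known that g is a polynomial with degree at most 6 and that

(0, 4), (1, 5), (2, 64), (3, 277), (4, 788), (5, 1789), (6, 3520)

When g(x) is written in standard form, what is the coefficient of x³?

Write g(x) = ax^6 + bx^5 + cx^4 + dx³ + ex² + px + q; the 7 given values yield a linear system in the 7 coefficients.
Solving, the top 2 coefficients vanish, and g(x) = 2x^4 + 4x³ + 3x² - 8x + 4.
The coefficient of x³ is 4.

4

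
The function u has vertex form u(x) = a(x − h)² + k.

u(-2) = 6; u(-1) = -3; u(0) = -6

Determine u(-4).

42

First differences -9, -3; second difference 6 = 2a, so a = 3.
Expanding, the x-coefficient is −2ah = -6h; matching it to the data gives h = 0, and then k = -6.
So u(x) = 3(x + 0)² − 6.
u(-4) = 3·(-4)² − 6 = 42.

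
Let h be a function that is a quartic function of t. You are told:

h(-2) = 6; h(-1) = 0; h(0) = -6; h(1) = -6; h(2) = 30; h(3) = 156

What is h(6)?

First differences: -6, -6, 0, 36, 126. Second differences: 0, 6, 36, 90. Third differences: 6, 30, 54. Fourth differences: 24, 24.
Level-4 differences are constant, so h has degree 4.
Fitting a degree-4 polynomial gives h(t) = t^4 + 3t³ + 2t² - 6t - 6.
Then h(6) = 1974.

1974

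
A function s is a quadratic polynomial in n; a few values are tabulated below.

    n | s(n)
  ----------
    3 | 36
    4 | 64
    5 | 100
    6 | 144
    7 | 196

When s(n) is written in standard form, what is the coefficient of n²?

Write s(n) = an² + bn + c; the 5 given values yield a linear system in the 3 coefficients.
Solving, s(n) = 4n².
The coefficient of n² is 4.

4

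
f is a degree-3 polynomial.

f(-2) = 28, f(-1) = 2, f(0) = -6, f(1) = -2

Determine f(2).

Write f(m) = am³ + bm² + cm + d; the 4 given values yield a linear system in the 4 coefficients.
Solving, f(m) = -m³ + 6m² - m - 6.
Then f(2) = 8.

8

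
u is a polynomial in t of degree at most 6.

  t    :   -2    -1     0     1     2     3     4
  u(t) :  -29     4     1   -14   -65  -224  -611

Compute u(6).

First differences: 33, -3, -15, -51, -159, -387. Second differences: -36, -12, -36, -108, -228. Third differences: 24, -24, -72, -120. Fourth differences: -48, -48, -48.
Level-4 differences are constant, so u has degree 4.
Fitting a degree-4 polynomial gives u(t) = -2t^4 - 4t² - 9t + 1.
Then u(6) = -2789.

-2789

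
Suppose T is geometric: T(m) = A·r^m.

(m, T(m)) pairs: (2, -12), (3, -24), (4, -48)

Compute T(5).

Consecutive ratio: -24/(-12) = 2, and -48/(-24) = 2, so r = 2.
Then A·2^2 = -12 gives A = -3, and T(m) = -3·2^m.
T(5) = -3·2^5 = -96.

-96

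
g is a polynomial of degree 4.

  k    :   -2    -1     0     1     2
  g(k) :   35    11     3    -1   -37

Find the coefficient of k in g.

-2

Write g(k) = ak^4 + bk³ + ck² + dk + e; the 5 given values yield a linear system in the 5 coefficients.
Solving, g(k) = -k^4 - 4k³ + 3k² - 2k + 3.
The coefficient of k is -2.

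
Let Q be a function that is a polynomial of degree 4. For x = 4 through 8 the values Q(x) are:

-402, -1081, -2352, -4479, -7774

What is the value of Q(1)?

3

Write Q(x) = ax^4 + bx³ + cx² + dx + e; the 5 given values yield a linear system in the 5 coefficients.
Solving, Q(x) = -2x^4 + 6x² + 5x - 6.
Then Q(1) = 3.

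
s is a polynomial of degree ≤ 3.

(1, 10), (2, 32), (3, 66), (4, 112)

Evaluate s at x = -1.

First differences: 22, 34, 46. Second differences: 12, 12.
Level-2 differences are constant, so s has degree 2.
Fitting a degree-2 polynomial gives s(x) = 6x² + 4x.
Then s(-1) = 2.

2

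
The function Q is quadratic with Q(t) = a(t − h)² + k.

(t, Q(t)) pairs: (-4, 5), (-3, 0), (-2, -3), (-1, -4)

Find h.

-1

First differences -5, -3, -1; second difference 2 = 2a, so a = 1.
Expanding, the t-coefficient is −2ah = -2h; matching it to the data gives h = -1, and then k = -4.
So Q(t) = 1(t + 1)² − 4.
Hence h = -1.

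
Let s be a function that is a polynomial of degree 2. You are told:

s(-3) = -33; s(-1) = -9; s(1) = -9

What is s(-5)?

-81

Write s(t) = at² + bt + c; the 3 given values yield a linear system in the 3 coefficients.
Solving, s(t) = -3t² - 6.
Then s(-5) = -81.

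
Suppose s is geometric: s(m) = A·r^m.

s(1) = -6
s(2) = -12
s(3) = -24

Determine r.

2

Consecutive ratio: -12/(-6) = 2, and -24/(-12) = 2, so r = 2.
Then A·2^1 = -6 gives A = -3, and s(m) = -3·2^m.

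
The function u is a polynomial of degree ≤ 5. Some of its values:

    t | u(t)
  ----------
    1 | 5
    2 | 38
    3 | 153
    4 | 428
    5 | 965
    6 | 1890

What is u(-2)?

First differences: 33, 115, 275, 537, 925. Second differences: 82, 160, 262, 388. Third differences: 78, 102, 126. Fourth differences: 24, 24.
Level-4 differences are constant, so u has degree 4.
Fitting a degree-4 polynomial gives u(t) = t^4 + 3t³ - 2t² + 3t.
Then u(-2) = -22.

-22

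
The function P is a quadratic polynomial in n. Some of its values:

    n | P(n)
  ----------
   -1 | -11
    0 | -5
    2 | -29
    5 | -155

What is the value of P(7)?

Write P(n) = an² + bn + c; the 4 given values yield a linear system in the 3 coefficients.
Solving, P(n) = -6n² - 5.
Then P(7) = -299.

-299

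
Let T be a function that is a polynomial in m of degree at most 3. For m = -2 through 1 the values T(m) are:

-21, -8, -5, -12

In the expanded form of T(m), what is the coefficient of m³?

0

First differences: 13, 3, -7. Second differences: -10, -10.
Level-2 differences are constant, so T has degree 2.
Fitting a degree-2 polynomial gives T(m) = -5m² - 2m - 5.
The coefficient of m³ is 0.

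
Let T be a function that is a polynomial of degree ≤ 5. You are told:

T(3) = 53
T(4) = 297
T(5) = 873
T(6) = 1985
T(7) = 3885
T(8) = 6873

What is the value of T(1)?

First differences: 244, 576, 1112, 1900, 2988. Second differences: 332, 536, 788, 1088. Third differences: 204, 252, 300. Fourth differences: 48, 48.
Level-4 differences are constant, so T has degree 4.
Fitting a degree-4 polynomial gives T(t) = 2t^4 - 2t³ - 4t² - 4t - 7.
Then T(1) = -15.

-15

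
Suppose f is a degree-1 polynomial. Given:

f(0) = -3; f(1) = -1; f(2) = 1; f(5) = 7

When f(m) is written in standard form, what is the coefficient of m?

2

Write f(m) = am + b; the 4 given values yield a linear system in the 2 coefficients.
Solving, f(m) = 2m - 3.
The coefficient of m is 2.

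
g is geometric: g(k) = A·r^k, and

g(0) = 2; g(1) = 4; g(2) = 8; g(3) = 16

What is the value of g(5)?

64

Consecutive ratio: 4/2 = 2, and 8/4 = 2, so r = 2.
Then A·2^0 = 2 gives A = 2, and g(k) = 2·2^k.
g(5) = 2·2^5 = 64.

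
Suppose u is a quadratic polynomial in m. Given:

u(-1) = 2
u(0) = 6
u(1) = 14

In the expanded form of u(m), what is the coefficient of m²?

2

Write u(m) = am² + bm + c; the 3 given values yield a linear system in the 3 coefficients.
Solving, u(m) = 2m² + 6m + 6.
The coefficient of m² is 2.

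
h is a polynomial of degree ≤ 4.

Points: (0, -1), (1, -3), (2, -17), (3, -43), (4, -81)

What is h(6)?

-193

Write h(m) = am^4 + bm³ + cm² + dm + e; the 5 given values yield a linear system in the 5 coefficients.
Solving, the top 2 coefficients vanish, and h(m) = -6m² + 4m - 1.
Then h(6) = -193.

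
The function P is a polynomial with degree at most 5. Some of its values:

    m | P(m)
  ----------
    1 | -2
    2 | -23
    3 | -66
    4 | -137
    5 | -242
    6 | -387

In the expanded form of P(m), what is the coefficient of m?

Write P(m) = am^5 + bm^4 + cm³ + dm² + em + p; the 6 given values yield a linear system in the 6 coefficients.
Solving, the top 2 coefficients vanish, and P(m) = -m³ - 5m² + m + 3.
The coefficient of m is 1.

1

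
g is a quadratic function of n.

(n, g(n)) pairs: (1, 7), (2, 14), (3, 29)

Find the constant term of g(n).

Write g(n) = an² + bn + c; the 3 given values yield a linear system in the 3 coefficients.
Solving, g(n) = 4n² - 5n + 8.
The constant term is g(0) = 8.

8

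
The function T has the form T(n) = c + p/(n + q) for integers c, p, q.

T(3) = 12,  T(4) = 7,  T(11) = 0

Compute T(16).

(T(n) − c)(n + q) = p for each data point; the three points give a linear system in c and q, then p follows.
Solving: c = -3, q = -1, p = 30, so T(n) = -3 + 30/(n − 1).
Then T(16) = -3 + 30/15 = -1.

-1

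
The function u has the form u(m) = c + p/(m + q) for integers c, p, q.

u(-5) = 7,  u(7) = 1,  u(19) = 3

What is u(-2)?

10

(u(m) − c)(m + q) = p for each data point; the three points give a linear system in c and q, then p follows.
Solving: c = 4, q = -1, p = -18, so u(m) = 4 − 18/(m − 1).
Then u(-2) = 4 − 18/(-3) = 10.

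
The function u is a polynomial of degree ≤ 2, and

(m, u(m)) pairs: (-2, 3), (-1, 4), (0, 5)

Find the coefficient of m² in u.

First differences: 1, 1.
Level-1 differences are constant, so u has degree 1.
Fitting a degree-1 polynomial gives u(m) = m + 5.
The coefficient of m² is 0.

0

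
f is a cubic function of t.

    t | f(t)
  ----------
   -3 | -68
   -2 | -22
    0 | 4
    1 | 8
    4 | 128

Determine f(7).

662

Write f(t) = at³ + bt² + ct + d; the 5 given values yield a linear system in the 4 coefficients.
Solving, f(t) = 2t³ - t² + 3t + 4.
Then f(7) = 662.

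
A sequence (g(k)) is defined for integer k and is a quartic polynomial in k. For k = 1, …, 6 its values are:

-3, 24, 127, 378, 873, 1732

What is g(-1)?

3

First differences: 27, 103, 251, 495, 859. Second differences: 76, 148, 244, 364. Third differences: 72, 96, 120. Fourth differences: 24, 24.
Level-4 differences are constant, so g has degree 4.
Fitting a degree-4 polynomial gives g(k) = k^4 + 2k³ + k² - 5k - 2.
Then g(-1) = 3.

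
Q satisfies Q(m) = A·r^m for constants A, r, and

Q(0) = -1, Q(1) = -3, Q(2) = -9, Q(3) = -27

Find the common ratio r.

Consecutive ratio: -3/(-1) = 3, and -9/(-3) = 3, so r = 3.
Then A·3^0 = -1 gives A = -1, and Q(m) = -1·3^m.

3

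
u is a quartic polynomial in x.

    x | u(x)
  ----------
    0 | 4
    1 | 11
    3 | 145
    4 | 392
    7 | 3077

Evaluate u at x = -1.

-3

Write u(x) = ax^4 + bx³ + cx² + dx + e; the 5 given values yield a linear system in the 5 coefficients.
Solving, u(x) = x^4 + 2x³ - x² + 5x + 4.
Then u(-1) = -3.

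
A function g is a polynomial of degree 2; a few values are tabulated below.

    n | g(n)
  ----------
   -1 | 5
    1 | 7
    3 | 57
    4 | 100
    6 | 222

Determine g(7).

Write g(n) = an² + bn + c; the 5 given values yield a linear system in the 3 coefficients.
Solving, g(n) = 6n² + n.
Then g(7) = 301.

301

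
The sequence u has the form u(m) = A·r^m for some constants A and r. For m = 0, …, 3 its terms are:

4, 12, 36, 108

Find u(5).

Consecutive ratio: 12/4 = 3, and 36/12 = 3, so r = 3.
Then A·3^0 = 4 gives A = 4, and u(m) = 4·3^m.
u(5) = 4·3^5 = 972.

972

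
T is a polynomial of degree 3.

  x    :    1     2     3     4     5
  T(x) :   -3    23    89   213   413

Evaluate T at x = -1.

Write T(x) = ax³ + bx² + cx + d; the 5 given values yield a linear system in the 4 coefficients.
Solving, T(x) = 3x³ + 2x² - x - 7.
Then T(-1) = -7.

-7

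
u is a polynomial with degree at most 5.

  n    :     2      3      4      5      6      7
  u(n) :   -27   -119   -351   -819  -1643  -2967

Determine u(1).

-3

Write u(n) = an^5 + bn^4 + cn³ + dn² + en + p; the 6 given values yield a linear system in the 6 coefficients.
Solving, the leading coefficient vanishes, and u(n) = -n^4 - 2n³ + 3n² - 4n + 1.
Then u(1) = -3.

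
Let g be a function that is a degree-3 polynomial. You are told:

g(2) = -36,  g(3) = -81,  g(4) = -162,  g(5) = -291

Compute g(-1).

3

Write g(x) = ax³ + bx² + cx + d; the 4 given values yield a linear system in the 4 coefficients.
Solving, g(x) = -2x³ - 7x - 6.
Then g(-1) = 3.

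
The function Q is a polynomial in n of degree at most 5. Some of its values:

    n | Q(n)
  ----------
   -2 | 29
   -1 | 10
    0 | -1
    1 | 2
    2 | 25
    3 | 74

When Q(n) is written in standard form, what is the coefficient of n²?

7

Write Q(n) = an^5 + bn^4 + cn³ + dn² + en + p; the 6 given values yield a linear system in the 6 coefficients.
Solving, the top 2 coefficients vanish, and Q(n) = n³ + 7n² - 5n - 1.
The coefficient of n² is 7.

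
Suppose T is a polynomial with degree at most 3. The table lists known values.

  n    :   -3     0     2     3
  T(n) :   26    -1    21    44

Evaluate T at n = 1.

Write T(n) = an³ + bn² + cn + d; the 4 given values yield a linear system in the 4 coefficients.
Solving, the leading coefficient vanishes, and T(n) = 4n² + 3n - 1.
Then T(1) = 6.

6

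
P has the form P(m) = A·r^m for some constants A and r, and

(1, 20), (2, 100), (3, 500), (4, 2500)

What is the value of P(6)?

62500

Consecutive ratio: 100/20 = 5, and 500/100 = 5, so r = 5.
Then A·5^1 = 20 gives A = 4, and P(m) = 4·5^m.
P(6) = 4·5^6 = 62500.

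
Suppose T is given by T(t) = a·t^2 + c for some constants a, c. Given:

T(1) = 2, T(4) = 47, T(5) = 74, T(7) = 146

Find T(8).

191

From T(1) = 2 and T(4) = 47: 1a + c = 2 and 16a + c = 47.
Subtracting: 15a = 45, so a = 3; then c = 2 − 3·1 = -1.
So T(t) = 3t² − 1, and T(8) = 191.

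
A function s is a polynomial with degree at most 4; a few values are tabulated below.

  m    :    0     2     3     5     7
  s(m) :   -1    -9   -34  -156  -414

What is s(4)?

-81

Write s(m) = am^4 + bm³ + cm² + dm + e; the 5 given values yield a linear system in the 5 coefficients.
Solving, the leading coefficient vanishes, and s(m) = -m³ - 2m² + 4m - 1.
Then s(4) = -81.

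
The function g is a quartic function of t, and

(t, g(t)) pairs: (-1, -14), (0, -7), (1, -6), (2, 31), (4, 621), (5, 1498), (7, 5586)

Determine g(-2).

Write g(t) = at^4 + bt³ + ct² + dt + e; the 7 given values yield a linear system in the 5 coefficients.
Solving, g(t) = 2t^4 + 3t³ - 5t² + t - 7.
Then g(-2) = -21.

-21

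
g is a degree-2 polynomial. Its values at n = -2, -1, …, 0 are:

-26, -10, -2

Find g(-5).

Write g(n) = an² + bn + c; the 3 given values yield a linear system in the 3 coefficients.
Solving, g(n) = -4n² + 4n - 2.
Then g(-5) = -122.

-122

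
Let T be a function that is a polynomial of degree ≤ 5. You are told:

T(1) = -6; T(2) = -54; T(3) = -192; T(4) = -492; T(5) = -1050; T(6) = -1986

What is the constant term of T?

First differences: -48, -138, -300, -558, -936. Second differences: -90, -162, -258, -378. Third differences: -72, -96, -120. Fourth differences: -24, -24.
Level-4 differences are constant, so T has degree 4.
Fitting a degree-4 polynomial gives T(x) = -x^4 - 2x³ - 8x² + 5x.
The constant term is T(0) = 0.

0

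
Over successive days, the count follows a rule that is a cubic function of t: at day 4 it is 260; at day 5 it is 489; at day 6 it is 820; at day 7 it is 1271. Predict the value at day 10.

3524

Write the value at t as s(t).
Write s(t) = at³ + bt² + ct + d; the 4 given values yield a linear system in the 4 coefficients.
Solving, s(t) = 3t³ + 6t² - 8t + 4.
Then s(10) = 3524.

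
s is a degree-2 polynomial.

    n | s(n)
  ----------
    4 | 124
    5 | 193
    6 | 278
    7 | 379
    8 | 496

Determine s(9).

629

First differences: 69, 85, 101, 117. Second differences: 16, 16, 16.
Level-2 differences are constant, so s has degree 2.
Fitting a degree-2 polynomial gives s(n) = 8n² - 3n + 8.
Then s(9) = 629.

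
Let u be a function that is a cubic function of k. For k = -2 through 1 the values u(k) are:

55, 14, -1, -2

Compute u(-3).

134

Write u(k) = ak³ + bk² + ck + d; the 4 given values yield a linear system in the 4 coefficients.
Solving, u(k) = -2k³ + 7k² - 6k - 1.
Then u(-3) = 134.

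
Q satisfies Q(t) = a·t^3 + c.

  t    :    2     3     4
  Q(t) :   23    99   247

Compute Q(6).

From Q(2) = 23 and Q(3) = 99: 8a + c = 23 and 27a + c = 99.
Subtracting: 19a = 76, so a = 4; then c = 23 − 4·8 = -9.
So Q(t) = 4t³ − 9, and Q(6) = 855.

855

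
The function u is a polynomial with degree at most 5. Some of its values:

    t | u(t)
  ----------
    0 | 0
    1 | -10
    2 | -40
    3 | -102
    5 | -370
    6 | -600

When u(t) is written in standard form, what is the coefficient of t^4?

0

Write u(t) = at^5 + bt^4 + ct³ + dt² + et + p; the 6 given values yield a linear system in the 6 coefficients.
Solving, the top 2 coefficients vanish, and u(t) = -2t³ - 4t² - 4t.
The coefficient of t^4 is 0.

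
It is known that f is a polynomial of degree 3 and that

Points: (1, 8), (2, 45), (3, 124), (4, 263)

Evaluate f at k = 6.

793

Write f(k) = ak³ + bk² + ck + d; the 4 given values yield a linear system in the 4 coefficients.
Solving, f(k) = 3k³ + 3k² + 7k - 5.
Then f(6) = 793.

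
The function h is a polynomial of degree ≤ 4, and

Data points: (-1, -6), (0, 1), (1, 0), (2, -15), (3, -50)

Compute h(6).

-335

Write h(t) = at^4 + bt³ + ct² + dt + e; the 5 given values yield a linear system in the 5 coefficients.
Solving, the leading coefficient vanishes, and h(t) = -t³ - 4t² + 4t + 1.
Then h(6) = -335.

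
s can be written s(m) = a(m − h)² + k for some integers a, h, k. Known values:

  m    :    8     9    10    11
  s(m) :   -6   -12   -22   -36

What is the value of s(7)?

-4

First differences -6, -10, -14; second difference -4 = 2a, so a = -2.
Expanding, the m-coefficient is −2ah = 4h; matching it to the data gives h = 7, and then k = -4.
So s(m) = -2(m − 7)² − 4.
s(7) = -2·0² − 4 = -4.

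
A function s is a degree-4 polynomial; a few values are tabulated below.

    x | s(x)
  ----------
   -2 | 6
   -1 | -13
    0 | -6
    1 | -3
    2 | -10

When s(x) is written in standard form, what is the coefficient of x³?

Write s(x) = ax^4 + bx³ + cx² + dx + e; the 5 given values yield a linear system in the 5 coefficients.
Solving, s(x) = x^4 - 3x³ - 3x² + 8x - 6.
The coefficient of x³ is -3.

-3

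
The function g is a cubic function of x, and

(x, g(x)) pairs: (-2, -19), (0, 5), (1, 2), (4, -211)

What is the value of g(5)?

Write g(x) = ax³ + bx² + cx + d; the 4 given values yield a linear system in the 4 coefficients.
Solving, g(x) = -2x³ - 7x² + 6x + 5.
Then g(5) = -390.

-390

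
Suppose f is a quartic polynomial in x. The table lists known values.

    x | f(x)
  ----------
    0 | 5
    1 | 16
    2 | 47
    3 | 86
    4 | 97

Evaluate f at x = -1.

Write f(x) = ax^4 + bx³ + cx² + dx + e; the 5 given values yield a linear system in the 5 coefficients.
Solving, f(x) = -x^4 + 4x³ + 5x² + 3x + 5.
Then f(-1) = 2.

2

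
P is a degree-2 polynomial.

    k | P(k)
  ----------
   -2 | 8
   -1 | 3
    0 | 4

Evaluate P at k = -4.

Write P(k) = ak² + bk + c; the 3 given values yield a linear system in the 3 coefficients.
Solving, P(k) = 3k² + 4k + 4.
Then P(-4) = 36.

36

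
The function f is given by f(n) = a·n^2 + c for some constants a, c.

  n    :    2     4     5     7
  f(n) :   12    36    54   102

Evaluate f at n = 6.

From f(2) = 12 and f(4) = 36: 4a + c = 12 and 16a + c = 36.
Subtracting: 12a = 24, so a = 2; then c = 12 − 2·4 = 4.
So f(n) = 2n² + 4, and f(6) = 76.

76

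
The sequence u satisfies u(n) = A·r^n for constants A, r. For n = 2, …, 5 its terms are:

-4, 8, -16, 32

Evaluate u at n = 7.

Consecutive ratio: 8/(-4) = -2, and -16/8 = -2, so r = -2.
Then A·(-2)^2 = -4 gives A = -1, and u(n) = -1·(-2)^n.
u(7) = -1·(-2)^7 = 128.

128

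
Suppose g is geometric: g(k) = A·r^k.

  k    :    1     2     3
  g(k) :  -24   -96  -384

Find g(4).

Consecutive ratio: -96/(-24) = 4, and -384/(-96) = 4, so r = 4.
Then A·4^1 = -24 gives A = -6, and g(k) = -6·4^k.
g(4) = -6·4^4 = -1536.

-1536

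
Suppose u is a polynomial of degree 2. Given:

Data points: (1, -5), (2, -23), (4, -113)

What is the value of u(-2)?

Write u(m) = am² + bm + c; the 3 given values yield a linear system in the 3 coefficients.
Solving, u(m) = -9m² + 9m - 5.
Then u(-2) = -59.

-59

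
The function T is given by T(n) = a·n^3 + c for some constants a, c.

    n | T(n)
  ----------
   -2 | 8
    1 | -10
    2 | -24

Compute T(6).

-440

From T(-2) = 8 and T(1) = -10: -8a + c = 8 and 1a + c = -10.
Subtracting: 9a = -18, so a = -2; then c = 8 − (-2)·(-8) = -8.
So T(n) = -2n³ − 8, and T(6) = -440.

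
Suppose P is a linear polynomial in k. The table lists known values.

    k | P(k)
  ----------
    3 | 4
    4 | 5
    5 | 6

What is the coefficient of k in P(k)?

1

Write P(k) = ak + b; the 3 given values yield a linear system in the 2 coefficients.
Solving, P(k) = k + 1.
The coefficient of k is 1.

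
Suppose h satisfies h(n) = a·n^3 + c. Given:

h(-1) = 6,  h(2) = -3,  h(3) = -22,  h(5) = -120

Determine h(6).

-211

From h(-1) = 6 and h(2) = -3: -1a + c = 6 and 8a + c = -3.
Subtracting: 9a = -9, so a = -1; then c = 6 − (-1)·(-1) = 5.
So h(n) = -1n³ + 5, and h(6) = -211.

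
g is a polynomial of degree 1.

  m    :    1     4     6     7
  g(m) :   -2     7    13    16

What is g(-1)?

Write g(m) = am + b; the 4 given values yield a linear system in the 2 coefficients.
Solving, g(m) = 3m - 5.
Then g(-1) = -8.

-8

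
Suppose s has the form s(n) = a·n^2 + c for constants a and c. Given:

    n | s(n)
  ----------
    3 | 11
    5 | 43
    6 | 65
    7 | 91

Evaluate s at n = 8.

From s(3) = 11 and s(5) = 43: 9a + c = 11 and 25a + c = 43.
Subtracting: 16a = 32, so a = 2; then c = 11 − 2·9 = -7.
So s(n) = 2n² − 7, and s(8) = 121.

121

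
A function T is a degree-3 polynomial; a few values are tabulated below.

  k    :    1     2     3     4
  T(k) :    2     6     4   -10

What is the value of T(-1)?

0

Write T(k) = ak³ + bk² + ck + d; the 4 given values yield a linear system in the 4 coefficients.
Solving, T(k) = -k³ + 3k² + 2k - 2.
Then T(-1) = 0.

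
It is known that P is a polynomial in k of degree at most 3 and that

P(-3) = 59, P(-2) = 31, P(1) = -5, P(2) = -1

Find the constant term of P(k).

Write P(k) = ak³ + bk² + ck + d; the 4 given values yield a linear system in the 4 coefficients.
Solving, the leading coefficient vanishes, and P(k) = 4k² - 8k - 1.
The constant term is P(0) = -1.

-1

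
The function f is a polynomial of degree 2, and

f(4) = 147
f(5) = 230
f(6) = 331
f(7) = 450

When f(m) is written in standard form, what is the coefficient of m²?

First differences: 83, 101, 119. Second differences: 18, 18.
Level-2 differences are constant, so f has degree 2.
Fitting a degree-2 polynomial gives f(m) = 9m² + 2m - 5.
The coefficient of m² is 9.

9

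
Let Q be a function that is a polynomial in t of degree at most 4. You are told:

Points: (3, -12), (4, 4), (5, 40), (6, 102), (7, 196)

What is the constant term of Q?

First differences: 16, 36, 62, 94. Second differences: 20, 26, 32. Third differences: 6, 6.
Level-3 differences are constant, so Q has degree 3.
Fitting a degree-3 polynomial gives Q(t) = t³ - 2t² - 7t.
The constant term is Q(0) = 0.

0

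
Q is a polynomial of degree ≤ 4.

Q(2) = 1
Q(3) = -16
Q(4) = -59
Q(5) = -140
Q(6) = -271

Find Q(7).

-464

First differences: -17, -43, -81, -131. Second differences: -26, -38, -50. Third differences: -12, -12.
Level-3 differences are constant, so Q has degree 3.
Fitting a degree-3 polynomial gives Q(x) = -2x³ + 5x² - 4x + 5.
Then Q(7) = -464.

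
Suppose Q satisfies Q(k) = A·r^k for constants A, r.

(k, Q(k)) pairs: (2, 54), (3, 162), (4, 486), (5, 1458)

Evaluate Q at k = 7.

13122

Consecutive ratio: 162/54 = 3, and 486/162 = 3, so r = 3.
Then A·3^2 = 54 gives A = 6, and Q(k) = 6·3^k.
Q(7) = 6·3^7 = 13122.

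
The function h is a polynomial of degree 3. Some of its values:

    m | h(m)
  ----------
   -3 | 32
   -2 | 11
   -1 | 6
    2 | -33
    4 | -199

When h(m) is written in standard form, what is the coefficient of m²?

-4

Write h(m) = am³ + bm² + cm + d; the 5 given values yield a linear system in the 4 coefficients.
Solving, h(m) = -2m³ - 4m² - 3m + 5.
The coefficient of m² is -4.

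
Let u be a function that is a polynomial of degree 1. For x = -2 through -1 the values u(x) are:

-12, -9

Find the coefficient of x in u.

Write u(x) = ax + b; the 2 given values yield a linear system in the 2 coefficients.
Solving, u(x) = 3x - 6.
The coefficient of x is 3.

3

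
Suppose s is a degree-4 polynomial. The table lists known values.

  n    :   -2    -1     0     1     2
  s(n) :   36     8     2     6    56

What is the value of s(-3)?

146

Write s(n) = an^4 + bn³ + cn² + dn + e; the 5 given values yield a linear system in the 5 coefficients.
Solving, s(n) = 2n^4 + 2n³ + 3n² - 3n + 2.
Then s(-3) = 146.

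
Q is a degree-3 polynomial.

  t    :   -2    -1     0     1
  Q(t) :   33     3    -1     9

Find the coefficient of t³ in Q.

Write Q(t) = at³ + bt² + ct + d; the 4 given values yield a linear system in the 4 coefficients.
Solving, Q(t) = -2t³ + 7t² + 5t - 1.
The coefficient of t³ is -2.

-2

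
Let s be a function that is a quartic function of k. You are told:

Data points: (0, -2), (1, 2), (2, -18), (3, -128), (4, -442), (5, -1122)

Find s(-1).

First differences: 4, -20, -110, -314, -680. Second differences: -24, -90, -204, -366. Third differences: -66, -114, -162. Fourth differences: -48, -48.
Level-4 differences are constant, so s has degree 4.
Fitting a degree-4 polynomial gives s(k) = -2k^4 + k³ - k² + 6k - 2.
Then s(-1) = -12.

-12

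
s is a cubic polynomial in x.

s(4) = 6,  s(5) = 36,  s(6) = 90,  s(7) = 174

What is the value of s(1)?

0

Write s(x) = ax³ + bx² + cx + d; the 4 given values yield a linear system in the 4 coefficients.
Solving, s(x) = x³ - 3x² - 4x + 6.
Then s(1) = 0.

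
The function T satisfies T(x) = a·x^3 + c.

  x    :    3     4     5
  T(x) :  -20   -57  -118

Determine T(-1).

8

From T(3) = -20 and T(4) = -57: 27a + c = -20 and 64a + c = -57.
Subtracting: 37a = -37, so a = -1; then c = -20 − (-1)·27 = 7.
So T(x) = -1x³ + 7, and T(-1) = 8.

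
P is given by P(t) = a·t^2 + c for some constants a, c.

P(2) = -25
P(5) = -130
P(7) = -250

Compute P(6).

-185

From P(2) = -25 and P(5) = -130: 4a + c = -25 and 25a + c = -130.
Subtracting: 21a = -105, so a = -5; then c = -25 − (-5)·4 = -5.
So P(t) = -5t² − 5, and P(6) = -185.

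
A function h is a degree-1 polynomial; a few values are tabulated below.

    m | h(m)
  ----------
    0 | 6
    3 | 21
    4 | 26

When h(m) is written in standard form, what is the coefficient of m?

Write h(m) = am + b; the 3 given values yield a linear system in the 2 coefficients.
Solving, h(m) = 5m + 6.
The coefficient of m is 5.

5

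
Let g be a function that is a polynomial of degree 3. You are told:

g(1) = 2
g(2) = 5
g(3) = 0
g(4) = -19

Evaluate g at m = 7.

-220

Write g(m) = am³ + bm² + cm + d; the 4 given values yield a linear system in the 4 coefficients.
Solving, g(m) = -m³ + 2m² + 4m - 3.
Then g(7) = -220.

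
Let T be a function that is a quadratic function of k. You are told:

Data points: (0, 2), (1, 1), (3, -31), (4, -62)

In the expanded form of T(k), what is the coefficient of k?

4

Write T(k) = ak² + bk + c; the 4 given values yield a linear system in the 3 coefficients.
Solving, T(k) = -5k² + 4k + 2.
The coefficient of k is 4.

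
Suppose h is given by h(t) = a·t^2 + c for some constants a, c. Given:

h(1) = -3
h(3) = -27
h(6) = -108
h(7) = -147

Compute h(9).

-243

From h(1) = -3 and h(3) = -27: 1a + c = -3 and 9a + c = -27.
Subtracting: 8a = -24, so a = -3; then c = -3 − (-3)·1 = 0.
So h(t) = -3t² + 0, and h(9) = -243.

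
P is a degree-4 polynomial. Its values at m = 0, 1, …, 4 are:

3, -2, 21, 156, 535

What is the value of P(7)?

5176

Write P(m) = am^4 + bm³ + cm² + dm + e; the 5 given values yield a linear system in the 5 coefficients.
Solving, P(m) = 2m^4 + 2m³ - 6m² - 3m + 3.
Then P(7) = 5176.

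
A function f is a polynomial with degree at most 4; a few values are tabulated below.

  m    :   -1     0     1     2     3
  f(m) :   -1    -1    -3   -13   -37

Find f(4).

-81

First differences: 0, -2, -10, -24. Second differences: -2, -8, -14. Third differences: -6, -6.
Level-3 differences are constant, so f has degree 3.
Fitting a degree-3 polynomial gives f(m) = -m³ - m² - 1.
Then f(4) = -81.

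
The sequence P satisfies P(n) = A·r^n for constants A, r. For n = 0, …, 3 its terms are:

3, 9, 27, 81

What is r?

Consecutive ratio: 9/3 = 3, and 27/9 = 3, so r = 3.
Then A·3^0 = 3 gives A = 3, and P(n) = 3·3^n.

3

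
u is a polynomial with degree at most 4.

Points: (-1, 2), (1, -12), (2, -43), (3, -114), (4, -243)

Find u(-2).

21

Write u(n) = an^4 + bn³ + cn² + dn + e; the 5 given values yield a linear system in the 5 coefficients.
Solving, the leading coefficient vanishes, and u(n) = -3n³ - 2n² - 4n - 3.
Then u(-2) = 21.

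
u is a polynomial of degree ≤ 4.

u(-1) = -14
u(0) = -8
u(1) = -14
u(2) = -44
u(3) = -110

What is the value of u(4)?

-224

First differences: 6, -6, -30, -66. Second differences: -12, -24, -36. Third differences: -12, -12.
Level-3 differences are constant, so u has degree 3.
Fitting a degree-3 polynomial gives u(x) = -2x³ - 6x² + 2x - 8.
Then u(4) = -224.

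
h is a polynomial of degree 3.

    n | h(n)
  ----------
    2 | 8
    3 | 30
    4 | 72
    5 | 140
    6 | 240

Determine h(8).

First differences: 22, 42, 68, 100. Second differences: 20, 26, 32. Third differences: 6, 6.
Level-3 differences are constant, so h has degree 3.
Fitting a degree-3 polynomial gives h(n) = n³ + n² - 2n.
Then h(8) = 560.

560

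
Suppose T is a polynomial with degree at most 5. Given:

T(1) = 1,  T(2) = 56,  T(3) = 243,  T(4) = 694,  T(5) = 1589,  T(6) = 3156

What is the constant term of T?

-6

Write T(k) = ak^5 + bk^4 + ck³ + dk² + ek + p; the 6 given values yield a linear system in the 6 coefficients.
Solving, the leading coefficient vanishes, and T(k) = 2k^4 + 2k³ + 4k² - k - 6.
The constant term is T(0) = -6.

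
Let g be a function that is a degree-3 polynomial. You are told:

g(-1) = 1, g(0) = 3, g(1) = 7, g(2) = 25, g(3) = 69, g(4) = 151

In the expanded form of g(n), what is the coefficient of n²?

1

Write g(n) = an³ + bn² + cn + d; the 6 given values yield a linear system in the 4 coefficients.
Solving, g(n) = 2n³ + n² + n + 3.
The coefficient of n² is 1.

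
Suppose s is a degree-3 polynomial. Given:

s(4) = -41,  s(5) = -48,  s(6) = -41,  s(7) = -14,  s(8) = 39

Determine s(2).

First differences: -7, 7, 27, 53. Second differences: 14, 20, 26. Third differences: 6, 6.
Level-3 differences are constant, so s has degree 3.
Fitting a degree-3 polynomial gives s(m) = m³ - 8m² + 4m + 7.
Then s(2) = -9.

-9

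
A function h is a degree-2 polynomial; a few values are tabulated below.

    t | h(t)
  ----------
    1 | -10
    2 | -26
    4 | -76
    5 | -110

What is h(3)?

-48

Write h(t) = at² + bt + c; the 4 given values yield a linear system in the 3 coefficients.
Solving, h(t) = -3t² - 7t.
Then h(3) = -48.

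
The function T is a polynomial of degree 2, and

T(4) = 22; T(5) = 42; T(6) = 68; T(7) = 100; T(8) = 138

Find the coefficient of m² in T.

3

Write T(m) = am² + bm + c; the 5 given values yield a linear system in the 3 coefficients.
Solving, T(m) = 3m² - 7m + 2.
The coefficient of m² is 3.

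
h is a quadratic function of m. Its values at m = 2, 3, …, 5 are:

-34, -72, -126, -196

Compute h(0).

First differences: -38, -54, -70. Second differences: -16, -16.
Level-2 differences are constant, so h has degree 2.
Fitting a degree-2 polynomial gives h(m) = -8m² + 2m - 6.
Then h(0) = -6.

-6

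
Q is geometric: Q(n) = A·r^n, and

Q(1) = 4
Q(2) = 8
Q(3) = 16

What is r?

Consecutive ratio: 8/4 = 2, and 16/8 = 2, so r = 2.
Then A·2^1 = 4 gives A = 2, and Q(n) = 2·2^n.

2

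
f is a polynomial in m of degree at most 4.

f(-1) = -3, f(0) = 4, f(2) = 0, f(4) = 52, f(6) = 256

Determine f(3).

13

Write f(m) = am^4 + bm³ + cm² + dm + e; the 5 given values yield a linear system in the 5 coefficients.
Solving, the leading coefficient vanishes, and f(m) = 2m³ - 5m² + 4.
Then f(3) = 13.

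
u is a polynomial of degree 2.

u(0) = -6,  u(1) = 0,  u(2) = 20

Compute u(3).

Write u(t) = at² + bt + c; the 3 given values yield a linear system in the 3 coefficients.
Solving, u(t) = 7t² - t - 6.
Then u(3) = 54.

54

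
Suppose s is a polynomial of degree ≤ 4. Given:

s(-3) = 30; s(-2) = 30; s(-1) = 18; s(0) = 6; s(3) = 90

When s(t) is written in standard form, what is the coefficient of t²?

6

Write s(t) = at^4 + bt³ + ct² + dt + e; the 5 given values yield a linear system in the 5 coefficients.
Solving, the leading coefficient vanishes, and s(t) = 2t³ + 6t² - 8t + 6.
The coefficient of t² is 6.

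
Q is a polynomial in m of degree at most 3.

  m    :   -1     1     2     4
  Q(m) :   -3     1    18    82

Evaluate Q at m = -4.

66

Write Q(m) = am³ + bm² + cm + d; the 4 given values yield a linear system in the 4 coefficients.
Solving, the leading coefficient vanishes, and Q(m) = 5m² + 2m - 6.
Then Q(-4) = 66.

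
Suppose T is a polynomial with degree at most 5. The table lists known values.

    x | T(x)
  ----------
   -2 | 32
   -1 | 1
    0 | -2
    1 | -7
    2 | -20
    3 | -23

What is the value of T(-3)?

145

First differences: -31, -3, -5, -13, -3. Second differences: 28, -2, -8, 10. Third differences: -30, -6, 18. Fourth differences: 24, 24.
Level-4 differences are constant, so T has degree 4.
Fitting a degree-4 polynomial gives T(x) = x^4 - 3x³ - 2x² - x - 2.
Then T(-3) = 145.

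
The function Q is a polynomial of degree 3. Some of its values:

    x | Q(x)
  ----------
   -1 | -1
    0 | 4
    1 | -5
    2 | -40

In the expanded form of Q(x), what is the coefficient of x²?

-7

Write Q(x) = ax³ + bx² + cx + d; the 4 given values yield a linear system in the 4 coefficients.
Solving, Q(x) = -2x³ - 7x² + 4.
The coefficient of x² is -7.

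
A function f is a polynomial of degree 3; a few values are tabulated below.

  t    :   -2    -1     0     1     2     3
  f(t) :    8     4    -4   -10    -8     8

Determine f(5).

106

Write f(t) = at³ + bt² + ct + d; the 6 given values yield a linear system in the 4 coefficients.
Solving, f(t) = t³ + t² - 8t - 4.
Then f(5) = 106.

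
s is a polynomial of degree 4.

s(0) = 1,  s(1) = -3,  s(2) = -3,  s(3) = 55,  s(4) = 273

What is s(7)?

Write s(m) = am^4 + bm³ + cm² + dm + e; the 5 given values yield a linear system in the 5 coefficients.
Solving, s(m) = 2m^4 - 3m³ - 3m² + 1.
Then s(7) = 3627.

3627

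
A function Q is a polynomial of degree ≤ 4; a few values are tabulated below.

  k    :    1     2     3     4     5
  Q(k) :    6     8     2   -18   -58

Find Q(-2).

Write Q(k) = ak^4 + bk³ + ck² + dk + e; the 5 given values yield a linear system in the 5 coefficients.
Solving, the leading coefficient vanishes, and Q(k) = -k³ + 2k² + 3k + 2.
Then Q(-2) = 12.

12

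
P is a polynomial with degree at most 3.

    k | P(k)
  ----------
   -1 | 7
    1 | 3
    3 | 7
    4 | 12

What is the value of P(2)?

Write P(k) = ak³ + bk² + ck + d; the 4 given values yield a linear system in the 4 coefficients.
Solving, the leading coefficient vanishes, and P(k) = k² - 2k + 4.
Then P(2) = 4.

4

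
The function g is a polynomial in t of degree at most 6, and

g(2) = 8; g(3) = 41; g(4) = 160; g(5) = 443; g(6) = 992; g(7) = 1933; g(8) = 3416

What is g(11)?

12977

First differences: 33, 119, 283, 549, 941, 1483. Second differences: 86, 164, 266, 392, 542. Third differences: 78, 102, 126, 150. Fourth differences: 24, 24, 24.
Level-4 differences are constant, so g has degree 4.
Fitting a degree-4 polynomial gives g(t) = t^4 - t³ - 3t² + 2t + 8.
Then g(11) = 12977.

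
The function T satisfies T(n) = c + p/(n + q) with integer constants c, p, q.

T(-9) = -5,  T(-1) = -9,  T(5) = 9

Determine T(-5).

(T(n) − c)(n + q) = p for each data point; the three points give a linear system in c and q, then p follows.
Solving: c = -3, q = -3, p = 24, so T(n) = -3 + 24/(n − 3).
Then T(-5) = -3 + 24/(-8) = -6.

-6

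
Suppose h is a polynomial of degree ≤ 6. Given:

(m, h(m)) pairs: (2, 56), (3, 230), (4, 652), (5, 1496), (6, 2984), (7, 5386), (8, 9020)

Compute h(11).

First differences: 174, 422, 844, 1488, 2402, 3634. Second differences: 248, 422, 644, 914, 1232. Third differences: 174, 222, 270, 318. Fourth differences: 48, 48, 48.
Level-4 differences are constant, so h has degree 4.
Fitting a degree-4 polynomial gives h(m) = 2m^4 + m³ + 5m² - 4.
Then h(11) = 31214.

31214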